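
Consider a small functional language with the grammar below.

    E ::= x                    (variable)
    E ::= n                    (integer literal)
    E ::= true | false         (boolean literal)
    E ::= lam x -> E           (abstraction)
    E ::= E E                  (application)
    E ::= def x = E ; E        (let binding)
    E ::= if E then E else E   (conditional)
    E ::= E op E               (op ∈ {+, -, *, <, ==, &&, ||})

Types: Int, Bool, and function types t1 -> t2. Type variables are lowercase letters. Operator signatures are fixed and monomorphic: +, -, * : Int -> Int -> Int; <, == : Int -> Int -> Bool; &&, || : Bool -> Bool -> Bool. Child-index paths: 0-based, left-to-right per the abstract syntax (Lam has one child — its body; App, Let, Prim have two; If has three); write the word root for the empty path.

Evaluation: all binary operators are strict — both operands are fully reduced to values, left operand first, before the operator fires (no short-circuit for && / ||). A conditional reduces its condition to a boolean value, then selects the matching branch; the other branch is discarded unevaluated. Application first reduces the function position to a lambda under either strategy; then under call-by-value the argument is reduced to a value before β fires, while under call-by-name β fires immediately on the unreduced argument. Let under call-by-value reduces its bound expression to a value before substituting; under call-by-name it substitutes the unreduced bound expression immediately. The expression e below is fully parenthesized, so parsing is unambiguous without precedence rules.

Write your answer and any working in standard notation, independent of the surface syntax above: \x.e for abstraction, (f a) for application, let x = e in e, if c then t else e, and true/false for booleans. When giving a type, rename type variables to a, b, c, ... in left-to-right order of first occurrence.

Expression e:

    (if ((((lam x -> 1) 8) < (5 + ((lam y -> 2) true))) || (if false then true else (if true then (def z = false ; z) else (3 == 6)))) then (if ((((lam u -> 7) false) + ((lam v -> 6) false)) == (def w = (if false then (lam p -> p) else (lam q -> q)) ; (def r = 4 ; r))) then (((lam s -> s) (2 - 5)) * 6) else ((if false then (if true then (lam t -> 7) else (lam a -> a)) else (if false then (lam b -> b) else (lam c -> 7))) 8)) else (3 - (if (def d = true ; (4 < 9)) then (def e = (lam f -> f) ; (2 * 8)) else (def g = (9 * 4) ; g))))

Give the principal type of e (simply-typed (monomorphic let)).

Answer: Int

Derivation:
\x._ : a -> Int
  unify a -> Int ~ Int -> b
  unify a ~ Int
  unify Int ~ b
_ _ : Int
  unify Int ~ Int
  unify Int ~ Int
\y._ : c -> Int
  unify c -> Int ~ Bool -> d
  unify c ~ Bool
  unify Int ~ d
_ _ : Int
  unify Int ~ Int
  unify Int ~ Int
  unify Bool ~ Bool
  unify Bool ~ Bool
  unify Bool ~ Bool
let z : Bool
z : Bool
  unify Int ~ Int
  unify Int ~ Int
  unify Bool ~ Bool
  unify Bool ~ Bool
  unify Bool ~ Bool
  unify Bool ~ Bool
\u._ : e -> Int
  unify e -> Int ~ Bool -> f
  unify e ~ Bool
  unify Int ~ f
_ _ : Int
  unify Int ~ Int
\v._ : g -> Int
  unify g -> Int ~ Bool -> h
  unify g ~ Bool
  unify Int ~ h
_ _ : Int
  unify Int ~ Int
  unify Int ~ Int
  unify Bool ~ Bool
p : i
\p._ : i -> i
q : j
\q._ : j -> j
  unify i -> i ~ j -> j
  unify i ~ j
  unify j ~ j
let w : j -> j
let r : Int
r : Int
  unify Int ~ Int
  unify Bool ~ Bool
s : k
\s._ : k -> k
  unify Int ~ Int
  unify Int ~ Int
  unify k -> k ~ Int -> l
  unify k ~ Int
  unify Int ~ l
_ _ : Int
  unify Int ~ Int
  unify Int ~ Int
  unify Bool ~ Bool
  unify Bool ~ Bool
\t._ : m -> Int
a : n
\a._ : n -> n
  unify m -> Int ~ n -> n
  unify m ~ n
  unify Int ~ n
  unify Bool ~ Bool
b : o
\b._ : o -> o
\c._ : p -> Int
  unify o -> o ~ p -> Int
  unify o ~ p
  unify p ~ Int
  unify Int -> Int ~ Int -> Int
  unify Int ~ Int
  unify Int ~ Int
  unify Int -> Int ~ Int -> q
  unify Int ~ Int
  unify Int ~ q
_ _ : Int
  unify Int ~ Int
  unify Int ~ Int
let d : Bool
  unify Int ~ Int
  unify Int ~ Int
  unify Bool ~ Bool
f : r
\f._ : r -> r
let e : r -> r
  unify Int ~ Int
  unify Int ~ Int
  unify Int ~ Int
  unify Int ~ Int
let g : Int
g : Int
  unify Int ~ Int
  unify Int ~ Int
  unify Int ~ Int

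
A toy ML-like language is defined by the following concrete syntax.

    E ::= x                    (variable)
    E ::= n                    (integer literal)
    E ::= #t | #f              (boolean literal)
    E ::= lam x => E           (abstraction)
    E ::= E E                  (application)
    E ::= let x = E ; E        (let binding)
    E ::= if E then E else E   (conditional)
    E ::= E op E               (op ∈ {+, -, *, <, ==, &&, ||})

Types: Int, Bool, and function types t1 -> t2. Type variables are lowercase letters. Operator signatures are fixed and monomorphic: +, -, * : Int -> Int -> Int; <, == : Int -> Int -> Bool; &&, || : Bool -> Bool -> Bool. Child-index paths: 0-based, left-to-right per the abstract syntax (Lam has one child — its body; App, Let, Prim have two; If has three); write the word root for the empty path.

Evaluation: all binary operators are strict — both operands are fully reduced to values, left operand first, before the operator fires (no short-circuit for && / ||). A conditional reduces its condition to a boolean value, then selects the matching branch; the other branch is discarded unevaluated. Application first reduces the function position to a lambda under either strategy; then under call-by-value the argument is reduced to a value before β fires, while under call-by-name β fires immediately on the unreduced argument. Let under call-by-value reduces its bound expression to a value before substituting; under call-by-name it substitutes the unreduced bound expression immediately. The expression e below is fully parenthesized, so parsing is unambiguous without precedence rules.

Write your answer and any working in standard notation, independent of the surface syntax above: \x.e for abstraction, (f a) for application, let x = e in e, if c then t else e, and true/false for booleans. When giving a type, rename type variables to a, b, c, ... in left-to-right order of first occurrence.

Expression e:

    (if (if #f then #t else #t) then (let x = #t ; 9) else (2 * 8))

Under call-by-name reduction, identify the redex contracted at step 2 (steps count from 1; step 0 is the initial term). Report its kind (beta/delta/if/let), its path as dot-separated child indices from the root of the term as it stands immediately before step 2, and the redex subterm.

Answer: if at root : (if true then (let x = true in 9) else (2 * 8))

Trace:
step 0: (if (if false then true else true) then (let x = true in 9) else (2 * 8))
step 1: [if@0] (if true then (let x = true in 9) else (2 * 8))
step 2: [if@root] (let x = true in 9)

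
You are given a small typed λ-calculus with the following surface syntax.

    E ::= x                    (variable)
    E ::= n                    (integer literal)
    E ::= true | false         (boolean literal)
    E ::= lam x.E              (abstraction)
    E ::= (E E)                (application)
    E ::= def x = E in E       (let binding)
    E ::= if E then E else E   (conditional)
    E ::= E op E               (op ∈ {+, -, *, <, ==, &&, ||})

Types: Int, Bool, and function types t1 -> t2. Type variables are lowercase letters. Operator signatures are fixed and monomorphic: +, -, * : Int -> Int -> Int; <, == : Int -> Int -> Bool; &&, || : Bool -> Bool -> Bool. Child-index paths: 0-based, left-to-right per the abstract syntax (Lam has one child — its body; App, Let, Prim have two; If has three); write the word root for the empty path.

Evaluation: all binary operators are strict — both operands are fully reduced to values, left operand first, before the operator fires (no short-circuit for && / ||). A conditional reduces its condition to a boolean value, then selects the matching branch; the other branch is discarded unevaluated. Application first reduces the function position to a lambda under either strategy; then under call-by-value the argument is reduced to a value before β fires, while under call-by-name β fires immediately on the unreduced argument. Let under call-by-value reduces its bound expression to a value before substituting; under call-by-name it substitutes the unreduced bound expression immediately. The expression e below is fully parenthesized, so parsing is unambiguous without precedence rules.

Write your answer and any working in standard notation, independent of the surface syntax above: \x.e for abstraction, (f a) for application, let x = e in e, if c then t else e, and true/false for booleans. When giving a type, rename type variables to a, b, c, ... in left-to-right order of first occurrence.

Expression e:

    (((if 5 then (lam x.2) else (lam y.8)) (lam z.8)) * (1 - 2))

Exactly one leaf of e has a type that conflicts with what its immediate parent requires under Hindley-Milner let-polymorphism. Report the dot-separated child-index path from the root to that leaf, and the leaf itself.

Answer: 0.0.0 : 5

Trace:
  unify Int ~ Bool
  FAIL: mismatch Int ~ Bool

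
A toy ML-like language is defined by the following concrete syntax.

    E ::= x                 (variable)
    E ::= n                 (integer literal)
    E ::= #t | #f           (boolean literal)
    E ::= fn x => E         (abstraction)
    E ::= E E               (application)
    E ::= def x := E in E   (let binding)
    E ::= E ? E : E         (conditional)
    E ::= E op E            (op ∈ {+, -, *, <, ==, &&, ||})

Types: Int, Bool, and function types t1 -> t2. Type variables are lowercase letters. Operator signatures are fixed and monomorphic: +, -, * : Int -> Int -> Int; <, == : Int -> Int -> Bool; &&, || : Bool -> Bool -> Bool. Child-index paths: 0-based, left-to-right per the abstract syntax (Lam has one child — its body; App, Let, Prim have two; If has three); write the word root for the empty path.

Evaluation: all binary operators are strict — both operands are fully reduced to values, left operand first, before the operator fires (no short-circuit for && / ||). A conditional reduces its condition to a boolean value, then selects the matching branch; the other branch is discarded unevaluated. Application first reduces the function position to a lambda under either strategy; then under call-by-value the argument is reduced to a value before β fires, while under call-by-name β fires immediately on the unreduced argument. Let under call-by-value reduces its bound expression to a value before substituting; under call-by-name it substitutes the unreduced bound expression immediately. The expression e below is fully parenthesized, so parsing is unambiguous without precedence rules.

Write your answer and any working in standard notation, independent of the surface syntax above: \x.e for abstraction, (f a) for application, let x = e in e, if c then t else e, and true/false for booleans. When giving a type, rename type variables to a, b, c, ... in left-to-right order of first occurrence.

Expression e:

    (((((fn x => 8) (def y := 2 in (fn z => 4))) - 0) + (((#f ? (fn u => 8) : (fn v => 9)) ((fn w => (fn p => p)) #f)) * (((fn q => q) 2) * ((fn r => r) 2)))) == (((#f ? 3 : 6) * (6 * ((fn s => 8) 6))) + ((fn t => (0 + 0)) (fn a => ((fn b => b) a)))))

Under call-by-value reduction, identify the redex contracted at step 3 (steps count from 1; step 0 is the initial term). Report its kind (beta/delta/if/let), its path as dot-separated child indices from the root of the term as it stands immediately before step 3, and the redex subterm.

Working:
step 0: (((((\x.8) (let y = 2 in (\z.4))) - 0) + (((if false then (\u.8) else (\v.9)) ((\w.(\p.p)) false)) * (((\q.q) 2) * ((\r.r) 2)))) == (((if false then 3 else 6) * (6 * ((\s.8) 6))) + ((\t.(0 + 0)) (\a.((\b.b) a)))))
step 1: [let@0.0.0.1] (((((\x.8) (\z.4)) - 0) + (((if false then (\u.8) else (\v.9)) ((\w.(\p.p)) false)) * (((\q.q) 2) * ((\r.r) 2)))) == (((if false then 3 else 6) * (6 * ((\s.8) 6))) + ((\t.(0 + 0)) (\a.((\b.b) a)))))
step 2: [beta@0.0.0] (((8 - 0) + (((if false then (\u.8) else (\v.9)) ((\w.(\p.p)) false)) * (((\q.q) 2) * ((\r.r) 2)))) == (((if false then 3 else 6) * (6 * ((\s.8) 6))) + ((\t.(0 + 0)) (\a.((\b.b) a)))))
step 3: [delta@0.0] ((8 + (((if false then (\u.8) else (\v.9)) ((\w.(\p.p)) false)) * (((\q.q) 2) * ((\r.r) 2)))) == (((if false then 3 else 6) * (6 * ((\s.8) 6))) + ((\t.(0 + 0)) (\a.((\b.b) a)))))

Answer: delta at 0.0 : (8 - 0)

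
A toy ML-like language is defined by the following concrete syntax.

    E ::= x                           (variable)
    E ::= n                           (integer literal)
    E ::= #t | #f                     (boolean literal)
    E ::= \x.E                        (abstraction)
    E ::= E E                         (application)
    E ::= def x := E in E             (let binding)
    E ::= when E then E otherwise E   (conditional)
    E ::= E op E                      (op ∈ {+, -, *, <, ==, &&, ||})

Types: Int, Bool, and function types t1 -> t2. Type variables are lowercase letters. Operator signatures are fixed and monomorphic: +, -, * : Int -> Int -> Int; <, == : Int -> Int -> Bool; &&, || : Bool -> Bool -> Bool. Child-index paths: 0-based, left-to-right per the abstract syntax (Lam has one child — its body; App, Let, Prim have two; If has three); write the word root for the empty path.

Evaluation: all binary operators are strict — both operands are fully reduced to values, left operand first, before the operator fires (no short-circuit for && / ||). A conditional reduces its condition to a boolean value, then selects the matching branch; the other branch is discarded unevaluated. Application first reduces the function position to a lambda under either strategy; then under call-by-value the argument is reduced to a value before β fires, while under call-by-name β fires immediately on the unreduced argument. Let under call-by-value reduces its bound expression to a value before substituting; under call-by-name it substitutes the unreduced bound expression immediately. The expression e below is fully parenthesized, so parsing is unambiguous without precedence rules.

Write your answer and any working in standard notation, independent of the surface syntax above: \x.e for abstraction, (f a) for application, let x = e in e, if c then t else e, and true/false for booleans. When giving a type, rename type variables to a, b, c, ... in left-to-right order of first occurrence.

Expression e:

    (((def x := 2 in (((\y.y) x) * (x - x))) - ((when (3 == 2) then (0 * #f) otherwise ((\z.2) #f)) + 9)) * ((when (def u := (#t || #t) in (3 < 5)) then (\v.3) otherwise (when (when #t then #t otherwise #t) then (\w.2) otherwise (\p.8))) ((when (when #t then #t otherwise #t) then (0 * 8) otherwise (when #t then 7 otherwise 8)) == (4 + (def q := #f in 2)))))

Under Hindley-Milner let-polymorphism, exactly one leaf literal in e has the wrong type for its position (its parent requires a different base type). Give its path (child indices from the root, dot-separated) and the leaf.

Answer: 0.1.0.1.1 : false

Trace:
let x : Int
y : a
\y._ : a -> a
x : Int
  unify a -> a ~ Int -> b
  unify a ~ Int
  unify Int ~ b
_ _ : Int
  unify Int ~ Int
x : Int
  unify Int ~ Int
x : Int
  unify Int ~ Int
  unify Int ~ Int
  unify Int ~ Int
  unify Int ~ Int
  unify Int ~ Int
  unify Bool ~ Bool
  unify Int ~ Int
  unify Bool ~ Int
  FAIL: mismatch Bool ~ Int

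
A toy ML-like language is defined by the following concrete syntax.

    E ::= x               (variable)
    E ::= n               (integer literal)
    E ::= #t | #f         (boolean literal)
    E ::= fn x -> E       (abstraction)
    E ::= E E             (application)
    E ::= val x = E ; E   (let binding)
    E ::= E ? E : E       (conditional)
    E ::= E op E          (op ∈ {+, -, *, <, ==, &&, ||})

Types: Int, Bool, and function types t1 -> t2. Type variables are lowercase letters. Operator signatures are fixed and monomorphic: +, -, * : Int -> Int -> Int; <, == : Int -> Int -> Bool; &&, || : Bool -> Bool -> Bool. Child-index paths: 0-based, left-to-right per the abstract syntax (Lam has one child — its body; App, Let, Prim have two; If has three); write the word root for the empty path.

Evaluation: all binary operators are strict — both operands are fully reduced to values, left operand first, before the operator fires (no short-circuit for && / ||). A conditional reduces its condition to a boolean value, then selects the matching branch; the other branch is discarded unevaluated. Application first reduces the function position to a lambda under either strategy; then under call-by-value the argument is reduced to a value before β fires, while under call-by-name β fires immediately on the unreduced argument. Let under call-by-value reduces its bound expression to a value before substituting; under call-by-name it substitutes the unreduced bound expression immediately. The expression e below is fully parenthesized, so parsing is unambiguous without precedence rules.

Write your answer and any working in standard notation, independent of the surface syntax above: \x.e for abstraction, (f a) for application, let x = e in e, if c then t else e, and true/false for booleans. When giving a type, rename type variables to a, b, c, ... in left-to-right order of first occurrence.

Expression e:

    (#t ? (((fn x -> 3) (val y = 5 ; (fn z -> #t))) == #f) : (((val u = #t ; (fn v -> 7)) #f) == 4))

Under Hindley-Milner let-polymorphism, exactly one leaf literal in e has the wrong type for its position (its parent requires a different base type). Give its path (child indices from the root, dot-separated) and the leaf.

Answer: 1.1 : false

Derivation:
  unify Bool ~ Bool
\x._ : a -> Int
let y : Int
\z._ : b -> Bool
  unify a -> Int ~ (b -> Bool) -> c
  unify a ~ b -> Bool
  unify Int ~ c
_ _ : Int
  unify Int ~ Int
  unify Bool ~ Int
  FAIL: mismatch Bool ~ Int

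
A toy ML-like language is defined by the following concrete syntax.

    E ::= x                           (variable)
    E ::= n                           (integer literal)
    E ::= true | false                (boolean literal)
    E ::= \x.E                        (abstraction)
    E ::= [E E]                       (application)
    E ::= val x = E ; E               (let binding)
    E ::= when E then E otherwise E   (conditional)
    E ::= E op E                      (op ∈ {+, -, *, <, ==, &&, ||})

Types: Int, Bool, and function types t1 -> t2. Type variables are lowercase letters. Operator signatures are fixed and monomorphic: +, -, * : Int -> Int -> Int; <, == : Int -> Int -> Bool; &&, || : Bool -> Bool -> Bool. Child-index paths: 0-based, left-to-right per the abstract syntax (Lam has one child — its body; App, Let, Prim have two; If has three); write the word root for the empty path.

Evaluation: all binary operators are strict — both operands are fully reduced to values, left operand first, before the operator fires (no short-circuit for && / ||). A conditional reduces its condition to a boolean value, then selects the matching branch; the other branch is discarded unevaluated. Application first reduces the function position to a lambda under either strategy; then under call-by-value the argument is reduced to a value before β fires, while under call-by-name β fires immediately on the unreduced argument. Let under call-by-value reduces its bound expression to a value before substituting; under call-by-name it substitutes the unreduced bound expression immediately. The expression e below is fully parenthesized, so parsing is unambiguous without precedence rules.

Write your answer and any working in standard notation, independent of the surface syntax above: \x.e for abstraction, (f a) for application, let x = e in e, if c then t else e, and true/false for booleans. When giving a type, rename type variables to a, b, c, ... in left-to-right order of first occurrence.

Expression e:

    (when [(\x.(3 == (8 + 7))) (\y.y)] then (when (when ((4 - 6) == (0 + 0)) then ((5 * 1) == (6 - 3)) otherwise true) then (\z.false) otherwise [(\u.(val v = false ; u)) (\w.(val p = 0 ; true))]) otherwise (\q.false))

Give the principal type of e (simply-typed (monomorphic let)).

Answer: a -> Bool

Derivation:
  unify Int ~ Int
  unify Int ~ Int
  unify Int ~ Int
  unify Int ~ Int
\x._ : a -> Bool
y : b
\y._ : b -> b
  unify a -> Bool ~ (b -> b) -> c
  unify a ~ b -> b
  unify Bool ~ c
_ _ : Bool
  unify Bool ~ Bool
  unify Int ~ Int
  unify Int ~ Int
  unify Int ~ Int
  unify Int ~ Int
  unify Int ~ Int
  unify Int ~ Int
  unify Bool ~ Bool
  unify Int ~ Int
  unify Int ~ Int
  unify Int ~ Int
  unify Int ~ Int
  unify Int ~ Int
  unify Int ~ Int
  unify Bool ~ Bool
  unify Bool ~ Bool
\z._ : d -> Bool
let v : Bool
u : e
\u._ : e -> e
let p : Int
\w._ : f -> Bool
  unify e -> e ~ (f -> Bool) -> g
  unify e ~ f -> Bool
  unify f -> Bool ~ g
_ _ : f -> Bool
  unify d -> Bool ~ f -> Bool
  unify d ~ f
  unify Bool ~ Bool
\q._ : h -> Bool
  unify f -> Bool ~ h -> Bool
  unify f ~ h
  unify Bool ~ Bool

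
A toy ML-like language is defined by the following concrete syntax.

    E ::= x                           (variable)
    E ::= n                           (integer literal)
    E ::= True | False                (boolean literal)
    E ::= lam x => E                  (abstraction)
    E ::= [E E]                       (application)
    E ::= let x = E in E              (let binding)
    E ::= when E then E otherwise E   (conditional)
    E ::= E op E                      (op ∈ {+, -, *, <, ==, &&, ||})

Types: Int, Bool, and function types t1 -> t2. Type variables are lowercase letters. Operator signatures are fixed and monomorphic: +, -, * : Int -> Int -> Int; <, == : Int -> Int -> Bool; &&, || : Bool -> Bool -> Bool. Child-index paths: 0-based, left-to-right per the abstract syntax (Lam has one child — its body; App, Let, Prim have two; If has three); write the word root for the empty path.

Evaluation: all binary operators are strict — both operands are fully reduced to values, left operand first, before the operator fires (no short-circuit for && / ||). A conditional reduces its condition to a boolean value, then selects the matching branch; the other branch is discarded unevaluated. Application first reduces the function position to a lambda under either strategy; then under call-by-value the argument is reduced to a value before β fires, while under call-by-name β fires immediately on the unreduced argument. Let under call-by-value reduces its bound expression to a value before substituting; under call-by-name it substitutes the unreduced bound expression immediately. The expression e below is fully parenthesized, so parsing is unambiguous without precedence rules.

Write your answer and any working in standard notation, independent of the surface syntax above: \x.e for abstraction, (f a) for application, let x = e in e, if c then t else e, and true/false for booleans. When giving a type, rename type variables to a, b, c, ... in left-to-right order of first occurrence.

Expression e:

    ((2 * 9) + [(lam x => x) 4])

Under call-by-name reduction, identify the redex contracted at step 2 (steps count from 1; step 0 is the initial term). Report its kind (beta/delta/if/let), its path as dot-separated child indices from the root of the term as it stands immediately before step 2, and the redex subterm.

Answer: beta at 1 : ((\x.x) 4)

Working:
step 0: ((2 * 9) + ((\x.x) 4))
step 1: [delta@0] (18 + ((\x.x) 4))
step 2: [beta@1] (18 + 4)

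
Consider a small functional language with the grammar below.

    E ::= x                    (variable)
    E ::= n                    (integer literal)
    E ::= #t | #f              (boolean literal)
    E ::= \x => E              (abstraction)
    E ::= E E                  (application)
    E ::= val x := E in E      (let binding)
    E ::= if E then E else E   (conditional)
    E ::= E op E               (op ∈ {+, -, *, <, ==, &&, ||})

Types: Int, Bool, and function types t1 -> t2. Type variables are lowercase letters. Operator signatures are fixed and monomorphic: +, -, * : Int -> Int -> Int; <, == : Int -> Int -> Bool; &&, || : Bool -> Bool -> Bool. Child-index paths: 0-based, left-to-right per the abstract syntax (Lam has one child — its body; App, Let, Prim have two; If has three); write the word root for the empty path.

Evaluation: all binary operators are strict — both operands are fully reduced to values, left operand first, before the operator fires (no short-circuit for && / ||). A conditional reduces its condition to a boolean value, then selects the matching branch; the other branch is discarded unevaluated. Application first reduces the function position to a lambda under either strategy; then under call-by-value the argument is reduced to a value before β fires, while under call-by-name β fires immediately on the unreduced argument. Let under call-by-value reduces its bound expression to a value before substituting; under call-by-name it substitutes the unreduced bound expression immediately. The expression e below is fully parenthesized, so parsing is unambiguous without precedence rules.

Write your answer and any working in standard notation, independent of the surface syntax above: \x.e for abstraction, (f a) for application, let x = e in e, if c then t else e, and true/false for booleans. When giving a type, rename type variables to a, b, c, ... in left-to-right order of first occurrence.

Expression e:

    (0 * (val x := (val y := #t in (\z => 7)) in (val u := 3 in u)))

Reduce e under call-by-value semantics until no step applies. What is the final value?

Derivation:
step 0: (0 * (let x = (let y = true in (\z.7)) in (let u = 3 in u)))
step 1: [let@1.0] (0 * (let x = (\z.7) in (let u = 3 in u)))
step 2: [let@1] (0 * (let u = 3 in u))
step 3: [let@1] (0 * 3)
step 4: [delta@root] 0

Answer: 0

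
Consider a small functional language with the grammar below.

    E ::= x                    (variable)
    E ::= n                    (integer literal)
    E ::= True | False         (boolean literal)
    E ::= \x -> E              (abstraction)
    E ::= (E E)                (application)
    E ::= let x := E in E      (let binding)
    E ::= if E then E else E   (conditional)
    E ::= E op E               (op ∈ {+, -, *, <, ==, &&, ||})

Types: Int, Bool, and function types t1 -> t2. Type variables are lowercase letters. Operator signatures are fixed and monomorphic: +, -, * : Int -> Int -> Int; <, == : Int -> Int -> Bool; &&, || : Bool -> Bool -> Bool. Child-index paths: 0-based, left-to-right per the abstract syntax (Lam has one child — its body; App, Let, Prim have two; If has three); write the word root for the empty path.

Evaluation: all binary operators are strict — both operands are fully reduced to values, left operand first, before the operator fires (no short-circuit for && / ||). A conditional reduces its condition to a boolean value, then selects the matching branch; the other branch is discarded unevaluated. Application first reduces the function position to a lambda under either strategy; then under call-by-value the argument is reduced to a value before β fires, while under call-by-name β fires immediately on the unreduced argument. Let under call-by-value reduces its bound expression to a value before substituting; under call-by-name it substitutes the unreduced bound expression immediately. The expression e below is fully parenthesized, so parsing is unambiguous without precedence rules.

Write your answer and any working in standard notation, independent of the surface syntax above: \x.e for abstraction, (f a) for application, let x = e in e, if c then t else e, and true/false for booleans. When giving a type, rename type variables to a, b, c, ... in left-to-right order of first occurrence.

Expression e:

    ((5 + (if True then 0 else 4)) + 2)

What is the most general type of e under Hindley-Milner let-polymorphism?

Trace:
  unify Int ~ Int
  unify Bool ~ Bool
  unify Int ~ Int
  unify Int ~ Int
  unify Int ~ Int
  unify Int ~ Int

Answer: Int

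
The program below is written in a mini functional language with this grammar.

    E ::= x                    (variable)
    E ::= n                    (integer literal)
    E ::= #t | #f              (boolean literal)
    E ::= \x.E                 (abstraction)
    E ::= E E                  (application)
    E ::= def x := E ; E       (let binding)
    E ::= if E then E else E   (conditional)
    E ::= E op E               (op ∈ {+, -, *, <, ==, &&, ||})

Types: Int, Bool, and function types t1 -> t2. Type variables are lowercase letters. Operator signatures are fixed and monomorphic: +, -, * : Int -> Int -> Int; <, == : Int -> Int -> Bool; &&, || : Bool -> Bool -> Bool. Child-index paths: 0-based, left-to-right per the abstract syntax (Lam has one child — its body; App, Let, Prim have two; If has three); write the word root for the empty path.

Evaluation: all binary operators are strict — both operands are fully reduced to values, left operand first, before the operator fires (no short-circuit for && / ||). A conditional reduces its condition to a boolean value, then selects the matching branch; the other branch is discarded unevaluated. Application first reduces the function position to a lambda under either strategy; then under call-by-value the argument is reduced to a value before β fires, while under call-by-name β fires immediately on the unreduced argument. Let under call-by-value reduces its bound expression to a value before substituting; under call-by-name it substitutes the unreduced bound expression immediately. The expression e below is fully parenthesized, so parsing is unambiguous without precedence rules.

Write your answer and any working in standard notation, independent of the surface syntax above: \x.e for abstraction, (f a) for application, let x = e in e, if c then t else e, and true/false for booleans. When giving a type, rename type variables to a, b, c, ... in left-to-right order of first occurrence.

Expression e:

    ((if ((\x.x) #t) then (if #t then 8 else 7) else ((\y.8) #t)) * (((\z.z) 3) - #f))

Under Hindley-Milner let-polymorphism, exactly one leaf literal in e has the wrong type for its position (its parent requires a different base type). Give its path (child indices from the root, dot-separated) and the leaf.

Working:
x : a
\x._ : a -> a
  unify a -> a ~ Bool -> b
  unify a ~ Bool
  unify Bool ~ b
_ _ : Bool
  unify Bool ~ Bool
  unify Bool ~ Bool
  unify Int ~ Int
\y._ : c -> Int
  unify c -> Int ~ Bool -> d
  unify c ~ Bool
  unify Int ~ d
_ _ : Int
  unify Int ~ Int
  unify Int ~ Int
z : e
\z._ : e -> e
  unify e -> e ~ Int -> f
  unify e ~ Int
  unify Int ~ f
_ _ : Int
  unify Int ~ Int
  unify Bool ~ Int
  FAIL: mismatch Bool ~ Int

Answer: 1.1 : false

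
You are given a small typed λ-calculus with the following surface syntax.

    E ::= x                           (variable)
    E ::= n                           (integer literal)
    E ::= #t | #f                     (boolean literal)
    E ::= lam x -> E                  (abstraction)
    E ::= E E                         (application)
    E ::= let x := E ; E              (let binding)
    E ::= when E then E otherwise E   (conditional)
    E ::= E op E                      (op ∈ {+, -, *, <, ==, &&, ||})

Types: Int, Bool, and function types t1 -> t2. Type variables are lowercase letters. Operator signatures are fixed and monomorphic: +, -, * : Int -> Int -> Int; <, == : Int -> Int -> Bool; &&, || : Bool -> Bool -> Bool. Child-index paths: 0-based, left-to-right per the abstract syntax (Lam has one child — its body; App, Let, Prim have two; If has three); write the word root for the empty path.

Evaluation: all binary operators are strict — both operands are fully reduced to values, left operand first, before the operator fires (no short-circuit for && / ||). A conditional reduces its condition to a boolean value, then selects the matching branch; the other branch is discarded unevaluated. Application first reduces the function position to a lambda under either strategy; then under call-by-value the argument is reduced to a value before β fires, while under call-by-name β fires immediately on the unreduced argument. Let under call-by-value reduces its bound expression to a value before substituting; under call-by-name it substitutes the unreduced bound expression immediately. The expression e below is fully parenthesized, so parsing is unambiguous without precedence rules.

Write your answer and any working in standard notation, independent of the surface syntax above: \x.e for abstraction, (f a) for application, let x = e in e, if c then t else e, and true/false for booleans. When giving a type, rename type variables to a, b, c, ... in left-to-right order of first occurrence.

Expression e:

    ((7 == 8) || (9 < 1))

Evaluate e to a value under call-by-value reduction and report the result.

Working:
step 0: ((7 == 8) || (9 < 1))
step 1: [delta@0] (false || (9 < 1))
step 2: [delta@1] (false || false)
step 3: [delta@root] false

Answer: false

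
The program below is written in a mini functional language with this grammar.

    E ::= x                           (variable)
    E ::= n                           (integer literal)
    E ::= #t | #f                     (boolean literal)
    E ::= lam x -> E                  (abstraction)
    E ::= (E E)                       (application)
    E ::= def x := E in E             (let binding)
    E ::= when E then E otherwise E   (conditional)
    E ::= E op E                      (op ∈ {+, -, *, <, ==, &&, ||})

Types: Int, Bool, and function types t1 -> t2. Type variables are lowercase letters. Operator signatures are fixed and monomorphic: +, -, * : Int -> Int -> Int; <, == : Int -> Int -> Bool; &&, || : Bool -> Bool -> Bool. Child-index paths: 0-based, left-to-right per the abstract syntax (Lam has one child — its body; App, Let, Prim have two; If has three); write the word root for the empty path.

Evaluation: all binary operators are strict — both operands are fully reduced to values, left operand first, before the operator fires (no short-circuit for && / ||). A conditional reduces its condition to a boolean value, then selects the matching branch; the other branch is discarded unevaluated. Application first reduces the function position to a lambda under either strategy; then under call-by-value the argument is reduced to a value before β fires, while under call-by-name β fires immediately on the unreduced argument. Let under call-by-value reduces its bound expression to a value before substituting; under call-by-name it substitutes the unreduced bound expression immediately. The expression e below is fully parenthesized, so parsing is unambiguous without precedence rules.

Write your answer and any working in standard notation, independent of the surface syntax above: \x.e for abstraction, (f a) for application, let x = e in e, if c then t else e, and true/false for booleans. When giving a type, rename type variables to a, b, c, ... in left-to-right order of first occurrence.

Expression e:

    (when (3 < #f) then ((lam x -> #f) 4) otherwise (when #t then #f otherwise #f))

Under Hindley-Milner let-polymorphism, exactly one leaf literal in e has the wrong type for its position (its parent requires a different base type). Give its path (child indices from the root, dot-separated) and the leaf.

Answer: 0.1 : false

Derivation:
  unify Int ~ Int
  unify Bool ~ Int
  FAIL: mismatch Bool ~ Int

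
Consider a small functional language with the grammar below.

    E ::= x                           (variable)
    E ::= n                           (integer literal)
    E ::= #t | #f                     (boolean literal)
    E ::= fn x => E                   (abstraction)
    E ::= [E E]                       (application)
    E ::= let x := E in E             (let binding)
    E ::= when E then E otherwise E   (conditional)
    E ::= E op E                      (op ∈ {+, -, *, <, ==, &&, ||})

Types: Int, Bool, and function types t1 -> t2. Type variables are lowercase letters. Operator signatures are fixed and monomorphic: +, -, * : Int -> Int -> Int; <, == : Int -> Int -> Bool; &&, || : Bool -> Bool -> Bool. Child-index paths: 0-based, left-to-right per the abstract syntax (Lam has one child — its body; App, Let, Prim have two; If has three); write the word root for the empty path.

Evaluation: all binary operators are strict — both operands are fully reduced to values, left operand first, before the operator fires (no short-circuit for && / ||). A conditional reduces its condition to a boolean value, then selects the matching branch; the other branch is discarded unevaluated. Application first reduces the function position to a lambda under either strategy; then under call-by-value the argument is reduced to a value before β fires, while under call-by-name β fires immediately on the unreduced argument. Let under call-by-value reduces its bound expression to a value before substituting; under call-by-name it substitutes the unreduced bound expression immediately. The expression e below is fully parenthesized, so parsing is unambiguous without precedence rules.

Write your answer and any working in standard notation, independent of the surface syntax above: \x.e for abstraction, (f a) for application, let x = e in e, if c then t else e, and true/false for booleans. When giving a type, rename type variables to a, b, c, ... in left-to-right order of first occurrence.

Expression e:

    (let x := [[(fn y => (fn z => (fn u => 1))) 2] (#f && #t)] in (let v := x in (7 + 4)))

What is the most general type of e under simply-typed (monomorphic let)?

Working:
\u._ : c -> Int
\z._ : b -> c -> Int
\y._ : a -> b -> c -> Int
  unify a -> b -> c -> Int ~ Int -> d
  unify a ~ Int
  unify b -> c -> Int ~ d
_ _ : b -> c -> Int
  unify Bool ~ Bool
  unify Bool ~ Bool
  unify b -> c -> Int ~ Bool -> e
  unify b ~ Bool
  unify c -> Int ~ e
_ _ : c -> Int
let x : c -> Int
x : c -> Int
let v : c -> Int
  unify Int ~ Int
  unify Int ~ Int

Answer: Int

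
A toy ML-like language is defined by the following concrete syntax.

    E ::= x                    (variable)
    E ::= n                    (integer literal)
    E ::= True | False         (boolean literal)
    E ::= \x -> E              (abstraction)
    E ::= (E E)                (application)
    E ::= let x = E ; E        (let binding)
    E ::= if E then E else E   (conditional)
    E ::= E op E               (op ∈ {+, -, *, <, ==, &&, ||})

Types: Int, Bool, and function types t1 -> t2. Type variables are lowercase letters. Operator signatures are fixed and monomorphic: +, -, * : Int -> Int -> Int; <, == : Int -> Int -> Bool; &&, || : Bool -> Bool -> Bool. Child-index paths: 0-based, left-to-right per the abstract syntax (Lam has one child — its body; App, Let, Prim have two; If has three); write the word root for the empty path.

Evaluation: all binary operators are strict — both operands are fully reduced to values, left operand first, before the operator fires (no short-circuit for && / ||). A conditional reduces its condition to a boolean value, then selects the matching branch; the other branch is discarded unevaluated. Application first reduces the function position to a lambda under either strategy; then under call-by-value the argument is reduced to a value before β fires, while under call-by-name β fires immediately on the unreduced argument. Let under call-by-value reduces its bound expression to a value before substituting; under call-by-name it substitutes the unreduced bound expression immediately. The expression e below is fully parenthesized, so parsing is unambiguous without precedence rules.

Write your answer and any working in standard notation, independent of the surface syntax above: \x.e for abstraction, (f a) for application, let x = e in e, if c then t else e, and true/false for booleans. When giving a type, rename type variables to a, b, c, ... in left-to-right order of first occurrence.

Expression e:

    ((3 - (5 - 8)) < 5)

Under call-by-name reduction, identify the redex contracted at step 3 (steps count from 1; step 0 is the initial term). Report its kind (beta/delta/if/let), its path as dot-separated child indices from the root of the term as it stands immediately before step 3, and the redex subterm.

Answer: delta at root : (6 < 5)

Working:
step 0: ((3 - (5 - 8)) < 5)
step 1: [delta@0.1] ((3 - -3) < 5)
step 2: [delta@0] (6 < 5)
step 3: [delta@root] false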